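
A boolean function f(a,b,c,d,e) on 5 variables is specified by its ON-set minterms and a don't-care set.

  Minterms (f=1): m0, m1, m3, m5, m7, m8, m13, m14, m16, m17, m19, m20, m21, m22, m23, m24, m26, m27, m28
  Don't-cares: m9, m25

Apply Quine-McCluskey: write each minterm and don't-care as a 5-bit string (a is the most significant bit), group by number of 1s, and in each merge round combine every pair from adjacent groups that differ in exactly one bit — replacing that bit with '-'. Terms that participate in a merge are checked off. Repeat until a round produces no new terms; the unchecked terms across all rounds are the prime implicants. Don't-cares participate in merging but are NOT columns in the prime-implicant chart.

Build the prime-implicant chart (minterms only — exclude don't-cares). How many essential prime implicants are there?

7

[col 0] 00000*, 00001*, 00011*, 00101*, 00111*, 01000*, 01001*, 01101*, 01110, 10000*, 10001*, 10011*, 10100*, 10101*, 10110*, 10111*, 11000*, 11001*, 11010*, 11011*, 11100*
[col 1] -0000*, -0001*, -0011*, -0101*, -0111*, -1000*, -1001*, 0-000*, 0-001*, 0-101*, 00-01*, 00-11*, 000-1*, 0000-*, 001-1*, 01-01*, 0100-*, 1-000*, 1-001*, 1-011*, 1-100*, 10-00*, 10-01*, 10-11*, 100-1*, 1000-*, 101-0*, 101-1*, 1010-*, 1011-*, 11-00*, 110-0*, 110-1*, 1100-*, 1101-*
[col 2] --000*, --001*, -0-01*, -0-11*, -00-1*, -000-*, -01-1*, -100-*, 0--01, 0-00-*, 00--1*, 1--00, 1-0-1, 1-00-*, 10--1*, 10-0-, 101--, 110--
[col 3] --00-, -0--1
Prime implicants: --00-, -0--1, 0--01, 01110, 1--00, 1-0-1, 10-0-, 101--, 110--
PI chart (minterm → PIs covering it):
  0 | --00-  (sole → essential)
  1 | --00-,-0--1,0--01
  3 | -0--1  (sole → essential)
  5 | -0--1,0--01
  7 | -0--1  (sole → essential)
  8 | --00-  (sole → essential)
  13 | 0--01  (sole → essential)
  14 | 01110  (sole → essential)
  16 | --00-,1--00,10-0-
  17 | --00-,-0--1,1-0-1,10-0-
  19 | -0--1,1-0-1
  20 | 1--00,10-0-,101--
  21 | -0--1,10-0-,101--
  22 | 101--  (sole → essential)
  23 | -0--1,101--
  24 | --00-,1--00,110--
  26 | 110--  (sole → essential)
  27 | 1-0-1,110--
  28 | 1--00  (sole → essential)
Essential prime implicants: --00-, -0--1, 0--01, 01110, 1--00, 101--, 110--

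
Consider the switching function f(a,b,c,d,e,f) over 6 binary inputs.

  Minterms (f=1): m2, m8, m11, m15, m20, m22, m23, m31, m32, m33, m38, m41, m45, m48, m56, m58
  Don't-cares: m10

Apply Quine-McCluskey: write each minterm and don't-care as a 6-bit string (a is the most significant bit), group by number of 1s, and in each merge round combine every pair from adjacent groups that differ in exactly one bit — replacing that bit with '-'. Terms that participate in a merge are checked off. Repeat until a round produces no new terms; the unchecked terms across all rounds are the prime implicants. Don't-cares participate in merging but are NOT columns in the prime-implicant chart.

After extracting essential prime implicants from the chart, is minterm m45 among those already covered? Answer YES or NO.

YES

[col 0] 000010*, 001000*, 001010*, 001011*, 001111*, 010100*, 010110*, 010111*, 011111*, 100000*, 100001*, 100110, 101001*, 101101*, 110000*, 111000*, 111010*
[col 1] 0-1111, 00-010, 001-11, 0010-0, 00101-, 01-111, 0101-0, 01011-, 1-0000, 10-001, 10000-, 101-01, 11-000, 1110-0
Prime implicants: 0-1111, 00-010, 001-11, 0010-0, 00101-, 01-111, 0101-0, 01011-, 1-0000, 10-001, 10000-, 100110, 101-01, 11-000, 1110-0
PI chart (minterm → PIs covering it):
  2 | 00-010  (sole → essential)
  8 | 0010-0  (sole → essential)
  11 | 001-11,00101-
  15 | 0-1111,001-11
  20 | 0101-0  (sole → essential)
  22 | 0101-0,01011-
  23 | 01-111,01011-
  31 | 0-1111,01-111
  32 | 1-0000,10000-
  33 | 10-001,10000-
  38 | 100110  (sole → essential)
  41 | 10-001,101-01
  45 | 101-01  (sole → essential)
  48 | 1-0000,11-000
  56 | 11-000,1110-0
  58 | 1110-0  (sole → essential)
Essential prime implicants: 00-010, 0010-0, 0101-0, 100110, 101-01, 1110-0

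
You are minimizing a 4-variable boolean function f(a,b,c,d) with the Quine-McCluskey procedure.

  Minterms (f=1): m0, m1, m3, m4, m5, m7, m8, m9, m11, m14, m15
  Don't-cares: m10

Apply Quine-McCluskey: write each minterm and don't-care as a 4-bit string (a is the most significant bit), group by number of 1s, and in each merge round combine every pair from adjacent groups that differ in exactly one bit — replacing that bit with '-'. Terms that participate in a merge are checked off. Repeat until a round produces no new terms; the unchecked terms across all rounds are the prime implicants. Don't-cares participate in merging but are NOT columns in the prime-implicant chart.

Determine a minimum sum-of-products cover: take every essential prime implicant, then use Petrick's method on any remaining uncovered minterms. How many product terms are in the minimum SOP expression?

Round 0: 0000✓ 0001✓ 0011✓ 0100✓ 0101✓ 0111✓ 1000✓ 1001✓ 1010✓ 1011✓ 1110✓ 1111✓
Round 1: -000✓ -001✓ -011✓ -111✓ 0-00✓ 0-01✓ 0-11✓ 00-1✓ 000-✓ 01-1✓ 010-✓ 1-10✓ 1-11✓ 10-0✓ 10-1✓ 100-✓ 101-✓ 111-✓
Round 2: --11 -0-1 -00- 0--1 0-0- 1-1- 10--
PIs = {--11, -0-1, -00-, 0--1, 0-0-, 1-1-, 10--}
Coverage chart:
  m0: -00-,0-0-
  m1: -0-1,-00-,0--1,0-0-
  m3: --11,-0-1,0--1
  m4: 0-0- ←essential
  m5: 0--1,0-0-
  m7: --11,0--1
  m8: -00-,10--
  m9: -0-1,-00-,10--
  m11: --11,-0-1,1-1-,10--
  m14: 1-1- ←essential
  m15: --11,1-1-
Essential: 0-0-, 1-1-
Petrick residual → --11, -00-
Min cover (4 terms): cd + b'c' + a'c' + ac

4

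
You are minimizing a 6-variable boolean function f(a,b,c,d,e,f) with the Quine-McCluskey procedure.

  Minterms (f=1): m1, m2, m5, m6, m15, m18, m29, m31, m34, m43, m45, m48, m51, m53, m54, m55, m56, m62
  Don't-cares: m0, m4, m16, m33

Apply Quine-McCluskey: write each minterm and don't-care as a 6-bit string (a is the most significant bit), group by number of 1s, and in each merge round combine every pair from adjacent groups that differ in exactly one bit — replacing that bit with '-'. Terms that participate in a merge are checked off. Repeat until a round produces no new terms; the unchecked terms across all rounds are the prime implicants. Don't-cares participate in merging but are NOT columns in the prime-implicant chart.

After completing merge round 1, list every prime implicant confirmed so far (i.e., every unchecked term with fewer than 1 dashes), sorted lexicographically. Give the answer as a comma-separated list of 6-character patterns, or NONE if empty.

size-2^0 implicants → 000000(✓)  000001(✓)  000010(✓)  000100(✓)  000101(✓)  000110(✓)  001111(✓)  010000(✓)  010010(✓)  011101(✓)  011111(✓)  100001(✓)  100010(✓)  101011  101101  110000(✓)  110011(✓)  110101(✓)  110110(✓)  110111(✓)  111000(✓)  111110(✓)
size-2^1 implicants → -00001  -00010  -10000  0-0000(✓)  0-0010(✓)  0-1111  000-00(✓)  000-01(✓)  000-10(✓)  0000-0(✓)  00000-(✓)  0001-0(✓)  00010-(✓)  0100-0(✓)  0111-1  11-000  11-110  110-11  1101-1  11011-
size-2^2 implicants → 0-00-0  000--0  000-0-
Unchecked terms (primes): -00001, -00010, -10000, 0-00-0, 0-1111, 000--0, 000-0-, 0111-1, 101011, 101101, 11-000, 11-110, 110-11, 1101-1, 11011-

101011, 101101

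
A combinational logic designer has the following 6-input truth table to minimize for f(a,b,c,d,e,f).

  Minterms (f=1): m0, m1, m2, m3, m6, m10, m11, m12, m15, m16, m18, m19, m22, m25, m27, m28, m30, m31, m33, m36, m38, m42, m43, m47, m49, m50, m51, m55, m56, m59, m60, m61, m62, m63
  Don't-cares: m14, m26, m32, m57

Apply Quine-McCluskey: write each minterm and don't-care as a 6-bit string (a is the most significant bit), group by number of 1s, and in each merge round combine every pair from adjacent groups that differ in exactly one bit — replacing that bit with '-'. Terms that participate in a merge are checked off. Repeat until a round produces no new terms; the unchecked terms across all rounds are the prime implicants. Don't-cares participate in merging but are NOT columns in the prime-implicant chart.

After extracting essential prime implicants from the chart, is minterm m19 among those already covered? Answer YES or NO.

YES

[col 0] 000000*, 000001*, 000010*, 000011*, 000110*, 001010*, 001011*, 001100*, 001110*, 001111*, 010000*, 010010*, 010011*, 010110*, 011001*, 011010*, 011011*, 011100*, 011110*, 011111*, 100000*, 100001*, 100100*, 100110*, 101010*, 101011*, 101111*, 110001*, 110010*, 110011*, 110111*, 111000*, 111001*, 111011*, 111100*, 111101*, 111110*, 111111*
[col 1] -00000*, -00001*, -00110, -01010*, -01011*, -01111*, -10010*, -10011*, -11001*, -11011*, -11100*, -11110*, -11111*, 0-0000*, 0-0010*, 0-0011*, 0-0110*, 0-1010*, 0-1011*, 0-1100*, 0-1110*, 0-1111*, 00-010*, 00-011*, 00-110*, 000-10*, 0000-0*, 0000-1*, 00000-*, 00001-*, 001-10*, 001-11*, 00101-*, 0011-0*, 00111-*, 01-010*, 01-011*, 01-110*, 010-10*, 0100-0*, 01001-*, 011-10*, 011-11*, 0110-1*, 01101-*, 0111-0*, 01111-*, 1-0001, 1-1011*, 1-1111*, 100-00, 10000-*, 1001-0, 101-11*, 10101-*, 11-001*, 11-011*, 11-111*, 110-11*, 1100-1*, 11001-*, 111-00*, 111-01*, 111-11*, 1110-1*, 11100-*, 1111-0*, 1111-1*, 11110-*, 11111-*
[col 2] --1011*, --1111*, -0000-, -01-11*, -0101-, -1-011, -1001-, -11-11*, -110-1, -111-0, -1111-, 0--010*, 0--011*, 0--110*, 0-0-10*, 0-00-0, 0-001-*, 0-1-10*, 0-1-11*, 0-101-*, 0-11-0, 0-111-*, 00--10*, 00-01-*, 0000--, 001-1-*, 01--10*, 01-01-*, 011-1-*, 1-1-11*, 11--11, 11-0-1, 111--1, 111-0-, 1111--
[col 3] --1-11, 0---10, 0--01-, 0-1-1-
Prime implicants: --1-11, -0000-, -00110, -0101-, -1-011, -1001-, -110-1, -111-0, -1111-, 0---10, 0--01-, 0-00-0, 0-1-1-, 0-11-0, 0000--, 1-0001, 100-00, 1001-0, 11--11, 11-0-1, 111--1, 111-0-, 1111--
PI chart (minterm → PIs covering it):
  0 | -0000-,0-00-0,0000--
  1 | -0000-,0000--
  2 | 0---10,0--01-,0-00-0,0000--
  3 | 0--01-,0000--
  6 | -00110,0---10
  10 | -0101-,0---10,0--01-,0-1-1-
  11 | --1-11,-0101-,0--01-,0-1-1-
  12 | 0-11-0  (sole → essential)
  15 | --1-11,0-1-1-
  16 | 0-00-0  (sole → essential)
  18 | -1001-,0---10,0--01-,0-00-0
  19 | -1-011,-1001-,0--01-
  22 | 0---10  (sole → essential)
  25 | -110-1  (sole → essential)
  27 | --1-11,-1-011,-110-1,0--01-,0-1-1-
  28 | -111-0,0-11-0
  30 | -111-0,-1111-,0---10,0-1-1-,0-11-0
  31 | --1-11,-1111-,0-1-1-
  33 | -0000-,1-0001
  36 | 100-00,1001-0
  38 | -00110,1001-0
  42 | -0101-  (sole → essential)
  43 | --1-11,-0101-
  47 | --1-11  (sole → essential)
  49 | 1-0001,11-0-1
  50 | -1001-  (sole → essential)
  51 | -1-011,-1001-,11--11,11-0-1
  55 | 11--11  (sole → essential)
  56 | 111-0-  (sole → essential)
  59 | --1-11,-1-011,-110-1,11--11,11-0-1,111--1
  60 | -111-0,111-0-,1111--
  61 | 111--1,111-0-,1111--
  62 | -111-0,-1111-,1111--
  63 | --1-11,-1111-,11--11,111--1,1111--
Essential prime implicants: --1-11, -0101-, -1001-, -110-1, 0---10, 0-00-0, 0-11-0, 11--11, 111-0-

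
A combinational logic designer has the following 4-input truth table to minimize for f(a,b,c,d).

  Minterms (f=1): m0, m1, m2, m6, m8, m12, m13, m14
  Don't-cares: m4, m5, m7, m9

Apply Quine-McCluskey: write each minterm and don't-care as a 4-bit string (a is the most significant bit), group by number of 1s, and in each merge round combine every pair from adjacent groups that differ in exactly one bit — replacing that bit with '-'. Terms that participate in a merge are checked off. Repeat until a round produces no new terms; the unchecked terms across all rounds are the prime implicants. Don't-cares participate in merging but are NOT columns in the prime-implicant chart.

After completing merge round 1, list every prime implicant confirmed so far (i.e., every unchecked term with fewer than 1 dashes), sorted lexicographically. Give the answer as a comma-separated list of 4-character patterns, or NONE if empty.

[col 0] 0000*, 0001*, 0010*, 0100*, 0101*, 0110*, 0111*, 1000*, 1001*, 1100*, 1101*, 1110*
[col 1] -000*, -001*, -100*, -101*, -110*, 0-00*, 0-01*, 0-10*, 00-0*, 000-*, 01-0*, 01-1*, 010-*, 011-*, 1-00*, 1-01*, 100-*, 11-0*, 110-*
[col 2] --00*, --01*, -00-*, -1-0, -10-*, 0--0, 0-0-*, 01--, 1-0-*
[col 3] --0-
Prime implicants: --0-, -1-0, 0--0, 01--

NONE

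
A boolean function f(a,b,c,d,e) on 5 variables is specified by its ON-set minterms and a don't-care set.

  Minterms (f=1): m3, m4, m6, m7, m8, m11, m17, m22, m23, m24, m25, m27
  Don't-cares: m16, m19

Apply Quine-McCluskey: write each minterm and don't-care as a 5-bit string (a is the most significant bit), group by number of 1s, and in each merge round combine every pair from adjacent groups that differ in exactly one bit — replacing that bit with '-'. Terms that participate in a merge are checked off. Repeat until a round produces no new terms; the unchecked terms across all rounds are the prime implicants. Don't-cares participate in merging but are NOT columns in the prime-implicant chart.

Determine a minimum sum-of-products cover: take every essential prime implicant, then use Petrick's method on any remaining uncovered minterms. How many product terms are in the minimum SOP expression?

5

[col 0] 00011*, 00100*, 00110*, 00111*, 01000*, 01011*, 10000*, 10001*, 10011*, 10110*, 10111*, 11000*, 11001*, 11011*
[col 1] -0011*, -0110*, -0111*, -1000, -1011*, 0-011*, 00-11*, 001-0, 0011-*, 1-000*, 1-001*, 1-011*, 10-11*, 100-1*, 1000-*, 1011-*, 110-1*, 1100-*
[col 2] --011, -0-11, -011-, 1-0-1, 1-00-
Prime implicants: --011, -0-11, -011-, -1000, 001-0, 1-0-1, 1-00-
PI chart (minterm → PIs covering it):
  3 | --011,-0-11
  4 | 001-0  (sole → essential)
  6 | -011-,001-0
  7 | -0-11,-011-
  8 | -1000  (sole → essential)
  11 | --011  (sole → essential)
  17 | 1-0-1,1-00-
  22 | -011-  (sole → essential)
  23 | -0-11,-011-
  24 | -1000,1-00-
  25 | 1-0-1,1-00-
  27 | --011,1-0-1
Essential prime implicants: --011, -011-, -1000, 001-0
Petrick residual → 1-0-1
Minimum SOP uses 5 PIs: c'de + b'cd + bc'd'e' + a'b'ce' + ac'e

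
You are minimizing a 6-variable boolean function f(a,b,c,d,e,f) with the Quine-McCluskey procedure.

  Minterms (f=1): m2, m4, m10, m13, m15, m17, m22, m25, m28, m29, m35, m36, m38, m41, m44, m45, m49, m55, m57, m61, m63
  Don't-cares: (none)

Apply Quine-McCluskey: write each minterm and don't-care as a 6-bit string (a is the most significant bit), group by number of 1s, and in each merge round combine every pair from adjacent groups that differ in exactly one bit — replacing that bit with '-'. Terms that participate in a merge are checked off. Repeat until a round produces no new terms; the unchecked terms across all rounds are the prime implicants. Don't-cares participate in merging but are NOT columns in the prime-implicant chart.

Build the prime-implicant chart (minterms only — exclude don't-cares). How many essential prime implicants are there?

Round 0: 000010✓ 000100✓ 001010✓ 001101✓ 001111✓ 010001✓ 010110 011001✓ 011100✓ 011101✓ 100011 100100✓ 100110✓ 101001✓ 101100✓ 101101✓ 110001✓ 110111✓ 111001✓ 111101✓ 111111✓
Round 1: -00100 -01101✓ -10001✓ -11001✓ -11101✓ 0-1101✓ 00-010 0011-1 01-001✓ 011-01✓ 01110- 1-1001✓ 1-1101✓ 10-100 1001-0 101-01✓ 10110- 11-001✓ 11-111 111-01✓ 1111-1
Round 2: --1101 -1-001 -11-01 1-1-01
PIs = {--1101, -00100, -1-001, -11-01, 00-010, 0011-1, 010110, 01110-, 1-1-01, 10-100, 100011, 1001-0, 10110-, 11-111, 1111-1}
Coverage chart:
  m2: 00-010 ←essential
  m4: -00100 ←essential
  m10: 00-010 ←essential
  m13: --1101,0011-1
  m15: 0011-1 ←essential
  m17: -1-001 ←essential
  m22: 010110 ←essential
  m25: -1-001,-11-01
  m28: 01110- ←essential
  m29: --1101,-11-01,01110-
  m35: 100011 ←essential
  m36: -00100,10-100,1001-0
  m38: 1001-0 ←essential
  m41: 1-1-01 ←essential
  m44: 10-100,10110-
  m45: --1101,1-1-01,10110-
  m49: -1-001 ←essential
  m55: 11-111 ←essential
  m57: -1-001,-11-01,1-1-01
  m61: --1101,-11-01,1-1-01,1111-1
  m63: 11-111,1111-1
Essential: -00100, -1-001, 00-010, 0011-1, 010110, 01110-, 1-1-01, 100011, 1001-0, 11-111

10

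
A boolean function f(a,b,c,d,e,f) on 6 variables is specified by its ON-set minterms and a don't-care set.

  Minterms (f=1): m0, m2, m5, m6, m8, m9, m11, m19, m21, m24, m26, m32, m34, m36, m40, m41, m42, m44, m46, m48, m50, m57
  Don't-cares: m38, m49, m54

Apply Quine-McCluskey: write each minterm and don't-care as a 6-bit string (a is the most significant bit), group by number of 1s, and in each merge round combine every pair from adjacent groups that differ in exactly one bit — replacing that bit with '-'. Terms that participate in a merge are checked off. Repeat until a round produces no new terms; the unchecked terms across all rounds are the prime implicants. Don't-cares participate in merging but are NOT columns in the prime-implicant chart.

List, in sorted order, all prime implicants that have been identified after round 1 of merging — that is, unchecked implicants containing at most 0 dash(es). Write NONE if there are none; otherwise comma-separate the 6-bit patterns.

010011

[col 0] 000000*, 000010*, 000101*, 000110*, 001000*, 001001*, 001011*, 010011, 010101*, 011000*, 011010*, 100000*, 100010*, 100100*, 100110*, 101000*, 101001*, 101010*, 101100*, 101110*, 110000*, 110001*, 110010*, 110110*, 111001*
[col 1] -00000*, -00010*, -00110*, -01000*, -01001*, 0-0101, 0-1000, 00-000*, 000-10*, 0000-0*, 0010-1, 00100-*, 0110-0, 1-0000*, 1-0010*, 1-0110*, 1-1001, 10-000*, 10-010*, 10-100*, 10-110*, 100-00*, 100-10*, 1000-0*, 1001-0*, 101-00*, 101-10*, 1010-0*, 10100-*, 1011-0*, 11-001, 110-10*, 1100-0*, 11000-
[col 2] -0-000, -00-10, -000-0, -0100-, 1-0-10, 1-00-0, 10--00*, 10--10*, 10-0-0*, 10-1-0*, 100--0*, 101--0*
[col 3] 10---0
Prime implicants: -0-000, -00-10, -000-0, -0100-, 0-0101, 0-1000, 0010-1, 010011, 0110-0, 1-0-10, 1-00-0, 1-1001, 10---0, 11-001, 11000-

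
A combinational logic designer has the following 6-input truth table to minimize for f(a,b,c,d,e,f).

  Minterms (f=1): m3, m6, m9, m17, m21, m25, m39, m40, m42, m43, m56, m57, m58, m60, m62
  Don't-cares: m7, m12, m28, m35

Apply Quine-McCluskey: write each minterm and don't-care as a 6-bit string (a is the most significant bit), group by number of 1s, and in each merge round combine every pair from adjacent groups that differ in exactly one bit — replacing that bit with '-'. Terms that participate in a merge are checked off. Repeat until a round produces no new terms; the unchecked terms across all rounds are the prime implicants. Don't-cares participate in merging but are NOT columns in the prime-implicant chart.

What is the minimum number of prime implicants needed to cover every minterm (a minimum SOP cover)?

8

[col 0] 000011*, 000110*, 000111*, 001001*, 001100*, 010001*, 010101*, 011001*, 011100*, 100011*, 100111*, 101000*, 101010*, 101011*, 111000*, 111001*, 111010*, 111100*, 111110*
[col 1] -00011*, -00111*, -11001, -11100, 0-1001, 0-1100, 000-11*, 00011-, 01-001, 010-01, 1-1000*, 1-1010*, 10-011, 100-11*, 1010-0*, 10101-, 111-00*, 111-10*, 1110-0*, 11100-, 1111-0*
[col 2] -00-11, 1-10-0, 111--0
Prime implicants: -00-11, -11001, -11100, 0-1001, 0-1100, 00011-, 01-001, 010-01, 1-10-0, 10-011, 10101-, 111--0, 11100-
PI chart (minterm → PIs covering it):
  3 | -00-11  (sole → essential)
  6 | 00011-  (sole → essential)
  9 | 0-1001  (sole → essential)
  17 | 01-001,010-01
  21 | 010-01  (sole → essential)
  25 | -11001,0-1001,01-001
  39 | -00-11  (sole → essential)
  40 | 1-10-0  (sole → essential)
  42 | 1-10-0,10101-
  43 | 10-011,10101-
  56 | 1-10-0,111--0,11100-
  57 | -11001,11100-
  58 | 1-10-0,111--0
  60 | -11100,111--0
  62 | 111--0  (sole → essential)
Essential prime implicants: -00-11, 0-1001, 00011-, 010-01, 1-10-0, 111--0
Petrick residual → -11001, 10-011
Minimum SOP uses 8 PIs: b'c'ef + bcd'e'f + a'cd'e'f + a'b'c'de + a'bc'e'f + acd'f' + ab'd'ef + abcf'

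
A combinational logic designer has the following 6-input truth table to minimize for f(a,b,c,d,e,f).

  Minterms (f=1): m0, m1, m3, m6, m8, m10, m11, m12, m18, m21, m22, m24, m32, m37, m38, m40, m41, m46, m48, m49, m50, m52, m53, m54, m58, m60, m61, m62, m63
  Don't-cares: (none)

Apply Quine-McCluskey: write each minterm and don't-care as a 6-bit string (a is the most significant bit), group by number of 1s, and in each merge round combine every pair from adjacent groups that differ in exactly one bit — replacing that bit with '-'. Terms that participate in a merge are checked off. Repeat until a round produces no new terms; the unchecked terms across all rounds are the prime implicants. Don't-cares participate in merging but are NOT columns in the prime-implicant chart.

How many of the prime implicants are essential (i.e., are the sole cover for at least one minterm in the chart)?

size-2^0 implicants → 000000(✓)  000001(✓)  000011(✓)  000110(✓)  001000(✓)  001010(✓)  001011(✓)  001100(✓)  010010(✓)  010101(✓)  010110(✓)  011000(✓)  100000(✓)  100101(✓)  100110(✓)  101000(✓)  101001(✓)  101110(✓)  110000(✓)  110001(✓)  110010(✓)  110100(✓)  110101(✓)  110110(✓)  111010(✓)  111100(✓)  111101(✓)  111110(✓)  111111(✓)
size-2^1 implicants → -00000(✓)  -00110(✓)  -01000(✓)  -10010(✓)  -10101  -10110(✓)  0-0110(✓)  0-1000  00-000(✓)  00-011  0000-1  00000-  001-00  0010-0  00101-  010-10(✓)  1-0000  1-0101  1-0110(✓)  1-1110(✓)  10-000(✓)  10-110(✓)  10100-  11-010(✓)  11-100(✓)  11-101(✓)  11-110(✓)  110-00(✓)  110-01(✓)  110-10(✓)  1100-0(✓)  11000-(✓)  1101-0(✓)  11010-(✓)  111-10(✓)  1111-0(✓)  1111-1(✓)  11110-(✓)  11111-(✓)
size-2^2 implicants → --0110  -0-000  -10-10  1--110  11--10  11-1-0  11-10-  110--0  110-0-  1111--
Unchecked terms (primes): --0110, -0-000, -10-10, -10101, 0-1000, 00-011, 0000-1, 00000-, 001-00, 0010-0, 00101-, 1--110, 1-0000, 1-0101, 10100-, 11--10, 11-1-0, 11-10-, 110--0, 110-0-, 1111--
Minterm coverage:
  m0 ⊆ -0-000,00000-
  m1 ⊆ 0000-1,00000-
  m3 ⊆ 00-011,0000-1
  m6 ⊆ --0110 [E]
  m8 ⊆ -0-000,0-1000,001-00,0010-0
  m10 ⊆ 0010-0,00101-
  m11 ⊆ 00-011,00101-
  m12 ⊆ 001-00 [E]
  m18 ⊆ -10-10 [E]
  m21 ⊆ -10101 [E]
  m22 ⊆ --0110,-10-10
  m24 ⊆ 0-1000 [E]
  m32 ⊆ -0-000,1-0000
  m37 ⊆ 1-0101 [E]
  m38 ⊆ --0110,1--110
  m40 ⊆ -0-000,10100-
  m41 ⊆ 10100- [E]
  m46 ⊆ 1--110 [E]
  m48 ⊆ 1-0000,110--0,110-0-
  m49 ⊆ 110-0- [E]
  m50 ⊆ -10-10,11--10,110--0
  m52 ⊆ 11-1-0,11-10-,110--0,110-0-
  m53 ⊆ -10101,1-0101,11-10-,110-0-
  m54 ⊆ --0110,-10-10,1--110,11--10,11-1-0,110--0
  m58 ⊆ 11--10 [E]
  m60 ⊆ 11-1-0,11-10-,1111--
  m61 ⊆ 11-10-,1111--
  m62 ⊆ 1--110,11--10,11-1-0,1111--
  m63 ⊆ 1111-- [E]
E = {--0110, -10-10, -10101, 0-1000, 001-00, 1--110, 1-0101, 10100-, 11--10, 110-0-, 1111--}

11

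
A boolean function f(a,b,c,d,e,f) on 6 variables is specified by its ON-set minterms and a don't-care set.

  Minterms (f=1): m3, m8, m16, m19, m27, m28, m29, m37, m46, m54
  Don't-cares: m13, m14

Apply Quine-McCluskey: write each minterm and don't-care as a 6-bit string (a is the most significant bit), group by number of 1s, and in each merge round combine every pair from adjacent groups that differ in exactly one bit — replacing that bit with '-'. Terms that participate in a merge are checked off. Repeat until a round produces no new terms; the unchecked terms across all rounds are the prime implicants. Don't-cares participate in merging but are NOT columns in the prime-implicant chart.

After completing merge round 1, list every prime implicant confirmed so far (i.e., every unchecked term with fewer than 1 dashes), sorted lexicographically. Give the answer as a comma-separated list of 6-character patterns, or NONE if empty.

001000, 010000, 100101, 110110

Round 0: 000011✓ 001000 001101✓ 001110✓ 010000 010011✓ 011011✓ 011100✓ 011101✓ 100101 101110✓ 110110
Round 1: -01110 0-0011 0-1101 01-011 01110-
PIs = {-01110, 0-0011, 0-1101, 001000, 01-011, 010000, 01110-, 100101, 110110}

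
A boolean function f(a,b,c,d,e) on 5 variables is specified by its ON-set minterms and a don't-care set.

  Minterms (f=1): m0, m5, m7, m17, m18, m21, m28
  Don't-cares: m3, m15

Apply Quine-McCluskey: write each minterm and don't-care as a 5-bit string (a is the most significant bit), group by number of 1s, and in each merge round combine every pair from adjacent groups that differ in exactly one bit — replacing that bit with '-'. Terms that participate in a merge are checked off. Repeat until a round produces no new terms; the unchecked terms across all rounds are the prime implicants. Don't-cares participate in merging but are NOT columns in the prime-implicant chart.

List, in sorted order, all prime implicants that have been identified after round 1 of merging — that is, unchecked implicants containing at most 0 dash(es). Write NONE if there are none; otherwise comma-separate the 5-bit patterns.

00000, 10010, 11100

Round 0: 00000 00011✓ 00101✓ 00111✓ 01111✓ 10001✓ 10010 10101✓ 11100
Round 1: -0101 0-111 00-11 001-1 10-01
PIs = {-0101, 0-111, 00-11, 00000, 001-1, 10-01, 10010, 11100}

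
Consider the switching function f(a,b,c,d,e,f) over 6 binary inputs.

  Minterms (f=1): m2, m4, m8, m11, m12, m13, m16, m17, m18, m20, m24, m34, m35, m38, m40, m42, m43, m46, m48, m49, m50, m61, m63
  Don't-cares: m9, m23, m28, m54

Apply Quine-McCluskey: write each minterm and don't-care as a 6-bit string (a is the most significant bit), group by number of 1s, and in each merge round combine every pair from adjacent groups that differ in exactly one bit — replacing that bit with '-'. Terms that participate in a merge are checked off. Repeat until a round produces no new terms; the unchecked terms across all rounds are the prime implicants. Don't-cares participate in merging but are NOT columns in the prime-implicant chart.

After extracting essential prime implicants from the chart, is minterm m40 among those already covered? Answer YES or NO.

Round 0: 000010✓ 000100✓ 001000✓ 001001✓ 001011✓ 001100✓ 001101✓ 010000✓ 010001✓ 010010✓ 010100✓ 010111 011000✓ 011100✓ 100010✓ 100011✓ 100110✓ 101000✓ 101010✓ 101011✓ 101110✓ 110000✓ 110001✓ 110010✓ 110110✓ 111101✓ 111111✓
Round 1: -00010✓ -01000 -01011 -10000✓ -10001✓ -10010✓ 0-0010✓ 0-0100✓ 0-1000✓ 0-1100✓ 00-100✓ 001-00✓ 001-01✓ 0010-1 00100-✓ 00110-✓ 01-000✓ 01-100✓ 010-00✓ 0100-0✓ 01000-✓ 011-00✓ 1-0010✓ 1-0110✓ 10-010✓ 10-011✓ 10-110✓ 100-10✓ 10001-✓ 101-10✓ 1010-0 10101-✓ 110-10✓ 1100-0✓ 11000-✓ 1111-1
Round 2: --0010 -100-0 -1000- 0--100 0-1-00 001-0- 01--00 1-0-10 10--10 10-01-
PIs = {--0010, -01000, -01011, -100-0, -1000-, 0--100, 0-1-00, 001-0-, 0010-1, 01--00, 010111, 1-0-10, 10--10, 10-01-, 1010-0, 1111-1}
Coverage chart:
  m2: --0010 ←essential
  m4: 0--100 ←essential
  m8: -01000,0-1-00,001-0-
  m11: -01011,0010-1
  m12: 0--100,0-1-00,001-0-
  m13: 001-0- ←essential
  m16: -100-0,-1000-,01--00
  m17: -1000- ←essential
  m18: --0010,-100-0
  m20: 0--100,01--00
  m24: 0-1-00,01--00
  m34: --0010,1-0-10,10--10,10-01-
  m35: 10-01- ←essential
  m38: 1-0-10,10--10
  m40: -01000,1010-0
  m42: 10--10,10-01-,1010-0
  m43: -01011,10-01-
  m46: 10--10 ←essential
  m48: -100-0,-1000-
  m49: -1000- ←essential
  m50: --0010,-100-0,1-0-10
  m61: 1111-1 ←essential
  m63: 1111-1 ←essential
Essential: --0010, -1000-, 0--100, 001-0-, 10--10, 10-01-, 1111-1

NO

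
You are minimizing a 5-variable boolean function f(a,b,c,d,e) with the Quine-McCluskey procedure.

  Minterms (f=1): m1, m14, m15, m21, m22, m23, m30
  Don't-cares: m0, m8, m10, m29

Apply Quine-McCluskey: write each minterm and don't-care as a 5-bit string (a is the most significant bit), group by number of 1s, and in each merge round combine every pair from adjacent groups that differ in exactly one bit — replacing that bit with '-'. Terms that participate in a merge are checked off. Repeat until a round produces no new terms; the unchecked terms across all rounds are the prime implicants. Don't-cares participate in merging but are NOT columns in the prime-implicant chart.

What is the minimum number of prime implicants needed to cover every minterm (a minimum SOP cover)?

4

size-2^0 implicants → 00000(✓)  00001(✓)  01000(✓)  01010(✓)  01110(✓)  01111(✓)  10101(✓)  10110(✓)  10111(✓)  11101(✓)  11110(✓)
size-2^1 implicants → -1110  0-000  0000-  01-10  010-0  0111-  1-101  1-110  101-1  1011-
Unchecked terms (primes): -1110, 0-000, 0000-, 01-10, 010-0, 0111-, 1-101, 1-110, 101-1, 1011-
Minterm coverage:
  m1 ⊆ 0000- [E]
  m14 ⊆ -1110,01-10,0111-
  m15 ⊆ 0111- [E]
  m21 ⊆ 1-101,101-1
  m22 ⊆ 1-110,1011-
  m23 ⊆ 101-1,1011-
  m30 ⊆ -1110,1-110
E = {0000-, 0111-}
Petrick residual → 1-110, 101-1
Cover = a'b'c'd' + a'bcd + acde' + ab'ce  |cover|=4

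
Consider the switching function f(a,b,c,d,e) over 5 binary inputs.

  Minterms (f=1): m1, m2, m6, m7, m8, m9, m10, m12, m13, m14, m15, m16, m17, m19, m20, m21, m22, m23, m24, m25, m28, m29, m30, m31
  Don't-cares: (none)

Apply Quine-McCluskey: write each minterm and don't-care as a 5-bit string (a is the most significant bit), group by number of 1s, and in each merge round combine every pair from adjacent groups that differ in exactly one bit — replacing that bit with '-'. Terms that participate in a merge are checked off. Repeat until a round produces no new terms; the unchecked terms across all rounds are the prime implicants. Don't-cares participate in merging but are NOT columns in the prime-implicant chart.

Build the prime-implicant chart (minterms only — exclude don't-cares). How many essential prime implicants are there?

Round 0: 00001✓ 00010✓ 00110✓ 00111✓ 01000✓ 01001✓ 01010✓ 01100✓ 01101✓ 01110✓ 01111✓ 10000✓ 10001✓ 10011✓ 10100✓ 10101✓ 10110✓ 10111✓ 11000✓ 11001✓ 11100✓ 11101✓ 11110✓ 11111✓
Round 1: -0001✓ -0110✓ -0111✓ -1000✓ -1001✓ -1100✓ -1101✓ -1110✓ -1111✓ 0-001✓ 0-010✓ 0-110✓ 0-111✓ 00-10✓ 0011-✓ 01-00✓ 01-01✓ 01-10✓ 010-0✓ 0100-✓ 011-0✓ 011-1✓ 0110-✓ 0111-✓ 1-000✓ 1-001✓ 1-100✓ 1-101✓ 1-110✓ 1-111✓ 10-00✓ 10-01✓ 10-11✓ 100-1✓ 1000-✓ 101-0✓ 101-1✓ 1010-✓ 1011-✓ 11-00✓ 11-01✓ 1100-✓ 111-0✓ 111-1✓ 1110-✓ 1111-✓
Round 2: --001 --110✓ --111✓ -011-✓ -1-00✓ -1-01✓ -100-✓ -11-0✓ -11-1✓ -110-✓ -111-✓ 0--10 0-11-✓ 01--0 01-0-✓ 011--✓ 1--00✓ 1--01✓ 1-00-✓ 1-1-0✓ 1-1-1✓ 1-10-✓ 1-11-✓ 10--1 10-0-✓ 101--✓ 11-0-✓ 111--✓
Round 3: --11- -1-0- -11-- 1--0- 1-1--
PIs = {--001, --11-, -1-0-, -11--, 0--10, 01--0, 1--0-, 1-1--, 10--1}
Coverage chart:
  m1: --001 ←essential
  m2: 0--10 ←essential
  m6: --11-,0--10
  m7: --11- ←essential
  m8: -1-0-,01--0
  m9: --001,-1-0-
  m10: 0--10,01--0
  m12: -1-0-,-11--,01--0
  m13: -1-0-,-11--
  m14: --11-,-11--,0--10,01--0
  m15: --11-,-11--
  m16: 1--0- ←essential
  m17: --001,1--0-,10--1
  m19: 10--1 ←essential
  m20: 1--0-,1-1--
  m21: 1--0-,1-1--,10--1
  m22: --11-,1-1--
  m23: --11-,1-1--,10--1
  m24: -1-0-,1--0-
  m25: --001,-1-0-,1--0-
  m28: -1-0-,-11--,1--0-,1-1--
  m29: -1-0-,-11--,1--0-,1-1--
  m30: --11-,-11--,1-1--
  m31: --11-,-11--,1-1--
Essential: --001, --11-, 0--10, 1--0-, 10--1

5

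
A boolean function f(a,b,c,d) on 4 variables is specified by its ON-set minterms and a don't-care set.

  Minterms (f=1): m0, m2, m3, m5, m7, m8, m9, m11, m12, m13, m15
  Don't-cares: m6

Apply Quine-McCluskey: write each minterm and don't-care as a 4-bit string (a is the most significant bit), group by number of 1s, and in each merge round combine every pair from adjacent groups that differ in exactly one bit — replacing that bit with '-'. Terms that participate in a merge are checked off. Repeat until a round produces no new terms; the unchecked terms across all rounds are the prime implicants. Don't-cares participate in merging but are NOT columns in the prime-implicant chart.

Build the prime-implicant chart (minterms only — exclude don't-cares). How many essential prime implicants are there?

[col 0] 0000*, 0010*, 0011*, 0101*, 0110*, 0111*, 1000*, 1001*, 1011*, 1100*, 1101*, 1111*
[col 1] -000, -011*, -101*, -111*, 0-10*, 0-11*, 00-0, 001-*, 01-1*, 011-*, 1-00*, 1-01*, 1-11*, 10-1*, 100-*, 11-1*, 110-*
[col 2] --11, -1-1, 0-1-, 1--1, 1-0-
Prime implicants: --11, -000, -1-1, 0-1-, 00-0, 1--1, 1-0-
PI chart (minterm → PIs covering it):
  0 | -000,00-0
  2 | 0-1-,00-0
  3 | --11,0-1-
  5 | -1-1  (sole → essential)
  7 | --11,-1-1,0-1-
  8 | -000,1-0-
  9 | 1--1,1-0-
  11 | --11,1--1
  12 | 1-0-  (sole → essential)
  13 | -1-1,1--1,1-0-
  15 | --11,-1-1,1--1
Essential prime implicants: -1-1, 1-0-

2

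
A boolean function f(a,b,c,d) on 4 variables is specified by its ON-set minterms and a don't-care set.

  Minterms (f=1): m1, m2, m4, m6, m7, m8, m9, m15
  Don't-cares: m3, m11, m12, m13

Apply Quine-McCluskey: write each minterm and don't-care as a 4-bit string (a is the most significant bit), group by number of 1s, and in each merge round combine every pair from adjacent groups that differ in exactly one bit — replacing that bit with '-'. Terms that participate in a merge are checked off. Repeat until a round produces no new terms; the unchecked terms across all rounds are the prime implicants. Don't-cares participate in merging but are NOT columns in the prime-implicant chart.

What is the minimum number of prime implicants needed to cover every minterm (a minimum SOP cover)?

size-2^0 implicants → 0001(✓)  0010(✓)  0011(✓)  0100(✓)  0110(✓)  0111(✓)  1000(✓)  1001(✓)  1011(✓)  1100(✓)  1101(✓)  1111(✓)
size-2^1 implicants → -001(✓)  -011(✓)  -100  -111(✓)  0-10(✓)  0-11(✓)  00-1(✓)  001-(✓)  01-0  011-(✓)  1-00(✓)  1-01(✓)  1-11(✓)  10-1(✓)  100-(✓)  11-1(✓)  110-(✓)
size-2^2 implicants → --11  -0-1  0-1-  1--1  1-0-
Unchecked terms (primes): --11, -0-1, -100, 0-1-, 01-0, 1--1, 1-0-
Minterm coverage:
  m1 ⊆ -0-1 [E]
  m2 ⊆ 0-1- [E]
  m4 ⊆ -100,01-0
  m6 ⊆ 0-1-,01-0
  m7 ⊆ --11,0-1-
  m8 ⊆ 1-0- [E]
  m9 ⊆ -0-1,1--1,1-0-
  m15 ⊆ --11,1--1
E = {-0-1, 0-1-, 1-0-}
Petrick residual → --11, -100
Cover = cd + b'd + bc'd' + a'c + ac'  |cover|=5

5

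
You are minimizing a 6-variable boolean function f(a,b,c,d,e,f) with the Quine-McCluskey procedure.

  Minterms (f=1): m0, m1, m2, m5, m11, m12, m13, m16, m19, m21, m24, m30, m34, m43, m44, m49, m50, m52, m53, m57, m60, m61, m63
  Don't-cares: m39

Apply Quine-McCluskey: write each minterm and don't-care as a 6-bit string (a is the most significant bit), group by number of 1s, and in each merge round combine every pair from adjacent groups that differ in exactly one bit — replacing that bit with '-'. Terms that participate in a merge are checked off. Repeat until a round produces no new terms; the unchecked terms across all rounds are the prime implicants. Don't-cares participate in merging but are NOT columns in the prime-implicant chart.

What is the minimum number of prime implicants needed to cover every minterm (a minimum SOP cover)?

size-2^0 implicants → 000000(✓)  000001(✓)  000010(✓)  000101(✓)  001011(✓)  001100(✓)  001101(✓)  010000(✓)  010011  010101(✓)  011000(✓)  011110  100010(✓)  100111  101011(✓)  101100(✓)  110001(✓)  110010(✓)  110100(✓)  110101(✓)  111001(✓)  111100(✓)  111101(✓)  111111(✓)
size-2^1 implicants → -00010  -01011  -01100  -10101  0-0000  0-0101  00-101  000-01  0000-0  00000-  00110-  01-000  1-0010  1-1100  11-001(✓)  11-100(✓)  11-101(✓)  110-01(✓)  11010-(✓)  111-01(✓)  1111-1  11110-(✓)
size-2^2 implicants → 11--01  11-10-
Unchecked terms (primes): -00010, -01011, -01100, -10101, 0-0000, 0-0101, 00-101, 000-01, 0000-0, 00000-, 00110-, 01-000, 010011, 011110, 1-0010, 1-1100, 100111, 11--01, 11-10-, 1111-1
Minterm coverage:
  m0 ⊆ 0-0000,0000-0,00000-
  m1 ⊆ 000-01,00000-
  m2 ⊆ -00010,0000-0
  m5 ⊆ 0-0101,00-101,000-01
  m11 ⊆ -01011 [E]
  m12 ⊆ -01100,00110-
  m13 ⊆ 00-101,00110-
  m16 ⊆ 0-0000,01-000
  m19 ⊆ 010011 [E]
  m21 ⊆ -10101,0-0101
  m24 ⊆ 01-000 [E]
  m30 ⊆ 011110 [E]
  m34 ⊆ -00010,1-0010
  m43 ⊆ -01011 [E]
  m44 ⊆ -01100,1-1100
  m49 ⊆ 11--01 [E]
  m50 ⊆ 1-0010 [E]
  m52 ⊆ 11-10- [E]
  m53 ⊆ -10101,11--01,11-10-
  m57 ⊆ 11--01 [E]
  m60 ⊆ 1-1100,11-10-
  m61 ⊆ 11--01,11-10-,1111-1
  m63 ⊆ 1111-1 [E]
E = {-01011, 01-000, 010011, 011110, 1-0010, 11--01, 11-10-, 1111-1}
Petrick residual → -00010, -01100, -10101, 00-101, 00000-
Cover = b'c'd'ef' + b'cd'ef + b'cde'f' + bc'de'f + a'b'de'f + a'b'c'd'e' + a'bd'e'f' + a'bc'd'ef + a'bcdef' + ac'd'ef' + abe'f + abde' + abcdf  |cover|=13

13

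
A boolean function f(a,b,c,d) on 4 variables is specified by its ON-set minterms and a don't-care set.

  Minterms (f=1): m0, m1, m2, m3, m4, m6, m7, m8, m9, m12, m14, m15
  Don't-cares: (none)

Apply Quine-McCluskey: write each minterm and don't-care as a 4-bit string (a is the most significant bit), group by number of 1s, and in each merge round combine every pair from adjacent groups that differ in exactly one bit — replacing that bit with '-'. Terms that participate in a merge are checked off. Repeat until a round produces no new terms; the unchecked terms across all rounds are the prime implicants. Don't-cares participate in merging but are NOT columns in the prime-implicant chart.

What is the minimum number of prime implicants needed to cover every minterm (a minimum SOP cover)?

4

size-2^0 implicants → 0000(✓)  0001(✓)  0010(✓)  0011(✓)  0100(✓)  0110(✓)  0111(✓)  1000(✓)  1001(✓)  1100(✓)  1110(✓)  1111(✓)
size-2^1 implicants → -000(✓)  -001(✓)  -100(✓)  -110(✓)  -111(✓)  0-00(✓)  0-10(✓)  0-11(✓)  00-0(✓)  00-1(✓)  000-(✓)  001-(✓)  01-0(✓)  011-(✓)  1-00(✓)  100-(✓)  11-0(✓)  111-(✓)
size-2^2 implicants → --00  -00-  -1-0  -11-  0--0  0-1-  00--
Unchecked terms (primes): --00, -00-, -1-0, -11-, 0--0, 0-1-, 00--
Minterm coverage:
  m0 ⊆ --00,-00-,0--0,00--
  m1 ⊆ -00-,00--
  m2 ⊆ 0--0,0-1-,00--
  m3 ⊆ 0-1-,00--
  m4 ⊆ --00,-1-0,0--0
  m6 ⊆ -1-0,-11-,0--0,0-1-
  m7 ⊆ -11-,0-1-
  m8 ⊆ --00,-00-
  m9 ⊆ -00- [E]
  m12 ⊆ --00,-1-0
  m14 ⊆ -1-0,-11-
  m15 ⊆ -11- [E]
E = {-00-, -11-}
Petrick residual → --00, 0-1-
Cover = c'd' + b'c' + bc + a'c  |cover|=4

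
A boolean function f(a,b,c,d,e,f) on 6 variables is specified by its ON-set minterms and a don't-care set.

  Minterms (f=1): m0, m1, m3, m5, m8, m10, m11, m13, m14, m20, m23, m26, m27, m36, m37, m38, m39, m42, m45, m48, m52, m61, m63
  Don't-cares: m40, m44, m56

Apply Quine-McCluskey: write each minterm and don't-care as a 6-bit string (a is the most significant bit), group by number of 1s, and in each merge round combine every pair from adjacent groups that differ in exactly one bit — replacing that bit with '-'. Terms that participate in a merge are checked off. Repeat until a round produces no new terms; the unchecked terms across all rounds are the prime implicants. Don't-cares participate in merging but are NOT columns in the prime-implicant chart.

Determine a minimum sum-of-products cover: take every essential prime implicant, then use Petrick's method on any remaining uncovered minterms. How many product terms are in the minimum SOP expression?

[col 0] 000000*, 000001*, 000011*, 000101*, 001000*, 001010*, 001011*, 001101*, 001110*, 010100*, 010111, 011010*, 011011*, 100100*, 100101*, 100110*, 100111*, 101000*, 101010*, 101100*, 101101*, 110000*, 110100*, 111000*, 111101*, 111111*
[col 1] -00101*, -01000*, -01010*, -01101*, -10100, 0-1010*, 0-1011*, 00-000, 00-011, 00-101*, 000-01, 0000-1, 00000-, 001-10, 0010-0*, 00101-*, 01101-*, 1-0100, 1-1000, 1-1101, 10-100*, 10-101*, 1001-0*, 1001-1*, 10010-*, 10011-*, 101-00, 1010-0*, 10110-*, 11-000, 110-00, 1111-1
[col 2] -0-101, -010-0, 0-101-, 10-10-, 1001--
Prime implicants: -0-101, -010-0, -10100, 0-101-, 00-000, 00-011, 000-01, 0000-1, 00000-, 001-10, 010111, 1-0100, 1-1000, 1-1101, 10-10-, 1001--, 101-00, 11-000, 110-00, 1111-1
PI chart (minterm → PIs covering it):
  0 | 00-000,00000-
  1 | 000-01,0000-1,00000-
  3 | 00-011,0000-1
  5 | -0-101,000-01
  8 | -010-0,00-000
  10 | -010-0,0-101-,001-10
  11 | 0-101-,00-011
  13 | -0-101  (sole → essential)
  14 | 001-10  (sole → essential)
  20 | -10100  (sole → essential)
  23 | 010111  (sole → essential)
  26 | 0-101-  (sole → essential)
  27 | 0-101-  (sole → essential)
  36 | 1-0100,10-10-,1001--
  37 | -0-101,10-10-,1001--
  38 | 1001--  (sole → essential)
  39 | 1001--  (sole → essential)
  42 | -010-0  (sole → essential)
  45 | -0-101,1-1101,10-10-
  48 | 11-000,110-00
  52 | -10100,1-0100,110-00
  61 | 1-1101,1111-1
  63 | 1111-1  (sole → essential)
Essential prime implicants: -0-101, -010-0, -10100, 0-101-, 001-10, 010111, 1001--, 1111-1
Petrick residual → 00-000, 0000-1, 11-000
Minimum SOP uses 11 PIs: b'de'f + b'cd'f' + bc'de'f' + a'cd'e + a'b'd'e'f' + a'b'c'd'f + a'b'cef' + a'bc'def + ab'c'd + abd'e'f' + abcdf

11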